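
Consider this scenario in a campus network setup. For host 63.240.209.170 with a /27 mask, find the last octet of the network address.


Given: IP = 63.240.209.170, prefix = /27
Subnet mask = 255.255.255.224
Last octet of IP: 170
Last octet of mask: 224
Network last octet = 170 AND 224 = 160

160


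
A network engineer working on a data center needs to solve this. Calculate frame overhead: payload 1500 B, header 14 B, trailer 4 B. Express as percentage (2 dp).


Given: payload = 1500 B, header = 14 B, trailer = 4 B
Overhead bytes = header + trailer = 14 + 4 = 18
Total frame = payload + overhead = 1500 + 18 = 1518
Overhead % = 18 / 1518 * 100 = 1.1858% -> 1.19% (2 dp)

1.19


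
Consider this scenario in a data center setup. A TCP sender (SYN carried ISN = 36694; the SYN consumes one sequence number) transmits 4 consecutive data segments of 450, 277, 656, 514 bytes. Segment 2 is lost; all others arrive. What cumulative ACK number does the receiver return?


SYN uses sequence number 36694; first data byte = ISN + 1 = 36695.
Segment 1: SEQ = 36695, len = 450 B, covers [36695, 37144]
Segment 2: SEQ = 37145, len = 277 B, covers [37145, 37421] [LOST]
Segment 3: SEQ = 37422, len = 656 B, covers [37422, 38077]
Segment 4: SEQ = 38078, len = 514 B, covers [38078, 38591]
In-order data received: bytes [36695, 37144] (segments 1..1).
Segment 2 missing -> gap begins at byte 37145; later segments buffered out of order.
Cumulative ACK = next expected in-order byte = 36695 + 450 = 37145

37145


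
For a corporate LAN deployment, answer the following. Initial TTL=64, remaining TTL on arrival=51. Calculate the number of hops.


Given: initial TTL = 64, received TTL = 51
Hops = initial TTL - received TTL
Hops = 64 - 51 = 13

13


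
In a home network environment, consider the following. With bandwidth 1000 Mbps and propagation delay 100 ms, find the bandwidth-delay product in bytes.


Given: bandwidth = 1000 Mbps, delay = 100 ms
BDP in bits = 1000 * 10^6 * 100 / 1000
BDP in bits = 100000000
BDP in bytes = 100000000 / 8 = 12500000

12500000


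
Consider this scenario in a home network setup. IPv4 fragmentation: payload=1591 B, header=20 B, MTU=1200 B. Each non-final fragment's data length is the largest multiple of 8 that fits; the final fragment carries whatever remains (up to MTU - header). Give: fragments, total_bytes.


Max data per non-final fragment = floor((MTU - header)/8)*8 = floor((1200 - 20)/8)*8 = floor(1180/8)*8 = 1176 B
Final fragment needs no 8-byte alignment: it can carry up to MTU - header = 1180 B
Non-final fragments needed = ceil((payload - 1180) / 1176) = ceil(411/1176) = ceil(0.3495) = 1
Number of fragments = 1 + 1 = 2
Fragment sizes (data): 1 * 1176 B + 415 B (last, 415 <= 1180 OK)
Total bytes sent = payload + n_frags * header = 1591 + 2*20 = 1591 + 40 = 1631 B

2, 1631


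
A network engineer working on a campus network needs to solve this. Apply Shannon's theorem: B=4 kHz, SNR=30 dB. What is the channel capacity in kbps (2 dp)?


Given: B = 4 kHz, SNR = 30 dB
SNR linear = 10^(30/10) = 1000
1 + SNR = 1001
log2(1001) = 9.9672262588
C = 4 * 1000 * 9.9672262588 = 39868.9050 bps
C = 39.868905 kbps -> 39.87 kbps (2 dp)

39.87


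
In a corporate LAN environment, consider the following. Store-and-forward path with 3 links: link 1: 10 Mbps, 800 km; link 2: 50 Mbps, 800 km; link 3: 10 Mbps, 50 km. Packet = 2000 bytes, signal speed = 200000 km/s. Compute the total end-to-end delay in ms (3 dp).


Packet = 2000 bytes = 16000 bits. Store-and-forward: sum (t_trans + t_prop) per link.
Link 1: t_trans = 16000/(10*10^6) s = 1.6000 ms; t_prop = 800/200000 s = 4.0000 ms; subtotal = 5.6000 ms
Link 2: t_trans = 16000/(50*10^6) s = 0.3200 ms; t_prop = 800/200000 s = 4.0000 ms; subtotal = 4.3200 ms
Link 3: t_trans = 16000/(10*10^6) s = 1.6000 ms; t_prop = 50/200000 s = 0.2500 ms; subtotal = 1.8500 ms
End-to-end = 5.6000 + 4.3200 + 1.8500 = 11.7700 ms -> 11.770 ms (3 dp)

11.770


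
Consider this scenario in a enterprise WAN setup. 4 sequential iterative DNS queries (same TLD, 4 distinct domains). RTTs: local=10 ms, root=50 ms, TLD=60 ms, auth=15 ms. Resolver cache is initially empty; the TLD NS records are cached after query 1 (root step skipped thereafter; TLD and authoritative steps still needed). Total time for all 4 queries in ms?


Lookup 1 (cold cache): local + root + TLD + auth = 10 + 50 + 60 + 15 = 135 ms
Lookups 2..4 (TLD NS cached -> skip root; new domain -> still ask TLD and auth): local + TLD + auth = 10 + 60 + 15 = 85 ms each
Remaining 3 lookups: 3 * 85 = 255 ms
Total = 135 + 255 = 390 ms

390


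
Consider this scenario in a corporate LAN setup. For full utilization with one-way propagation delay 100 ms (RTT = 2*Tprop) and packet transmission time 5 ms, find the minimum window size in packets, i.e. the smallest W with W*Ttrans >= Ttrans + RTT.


Given: Ttrans = 5 ms, RTT = 200 ms (= 2 * Tprop, Tprop = 100 ms)
Time until first ACK returns = Ttrans + RTT = 5 + 200 = 205 ms
Need W * Ttrans >= Ttrans + RTT  ->  W >= (Ttrans + RTT) / Ttrans
(Ttrans + RTT) / Ttrans = 205 / 5 = 41
W_min = ceil(41) = 41

41


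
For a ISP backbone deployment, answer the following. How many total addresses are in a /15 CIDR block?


Given: CIDR prefix /15
Host bits = 32 - 15 = 17
Total addresses = 2^17 = 131072

131072


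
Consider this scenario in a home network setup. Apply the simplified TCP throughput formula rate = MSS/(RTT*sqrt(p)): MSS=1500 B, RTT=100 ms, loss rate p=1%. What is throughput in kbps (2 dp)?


Given: MSS = 1500 bytes, RTT = 100 ms, loss = 1%
RTT in seconds = 100 / 1000 = 0.1
Loss rate = 1% = 0.01
sqrt(loss) = sqrt(0.01) = 0.1
Throughput (bytes/s) = 1500 / (0.1 * 0.1) = 150000.0000
Throughput (kbps) = 150000.0000 * 8 / 1000 = 1200.000000 -> 1200.00 kbps (2 dp)

1200.00


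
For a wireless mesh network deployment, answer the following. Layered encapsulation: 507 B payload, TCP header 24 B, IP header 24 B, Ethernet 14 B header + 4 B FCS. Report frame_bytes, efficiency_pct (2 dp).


TCP segment = 507 + 24 = 531 B
IP packet = 531 + 24 = 555 B
Ethernet frame = 555 + 14 + 4 = 573 B
Efficiency = app / frame = 507 / 573 = 0.884817 = 88.4817% -> 88.48% (2 dp)

573, 88.48


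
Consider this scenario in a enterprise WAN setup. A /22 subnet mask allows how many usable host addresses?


Given: subnet mask /22
Host bits = 32 - 22 = 10
Total addresses = 2^10 = 1024
Usable hosts = 1024 - 2 (network + broadcast) = 1022

1022


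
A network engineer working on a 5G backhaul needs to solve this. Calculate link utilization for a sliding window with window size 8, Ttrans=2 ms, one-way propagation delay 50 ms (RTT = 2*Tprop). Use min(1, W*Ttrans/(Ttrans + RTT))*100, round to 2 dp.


Given: W = 8, Ttrans = 2 ms, RTT = 100 ms (= 2 * Tprop, Tprop = 50 ms)
Cycle time = Ttrans + RTT = 2 + 100 = 102 ms (first packet sent until its ACK returns)
W * Ttrans = 8 * 2 = 16 ms of sending per cycle
W * Ttrans / (Ttrans + RTT) = 16 / 102 = 0.156863
U = min(1, 0.156863) = 0.156863
U% = 15.69%

15.69


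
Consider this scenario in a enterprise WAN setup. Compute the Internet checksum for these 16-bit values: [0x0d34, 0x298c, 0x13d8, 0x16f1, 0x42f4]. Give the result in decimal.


Given words: [0x0d34, 0x298c, 0x13d8, 0x16f1, 0x42f4]
Step 1: Sum all words
Raw sum = 3380 + 10636 + 5080 + 5873 + 17140 = 42109
One's complement = ~42109 & 0xFFFF = 23426

23426


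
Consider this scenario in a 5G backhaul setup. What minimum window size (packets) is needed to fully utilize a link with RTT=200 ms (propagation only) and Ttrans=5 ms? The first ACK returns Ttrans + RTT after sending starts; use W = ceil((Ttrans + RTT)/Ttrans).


Given: Ttrans = 5 ms, RTT = 200 ms (= 2 * Tprop, Tprop = 100 ms)
Time until first ACK returns = Ttrans + RTT = 5 + 200 = 205 ms
Need W * Ttrans >= Ttrans + RTT  ->  W >= (Ttrans + RTT) / Ttrans
(Ttrans + RTT) / Ttrans = 205 / 5 = 41
W_min = ceil(41) = 41

41


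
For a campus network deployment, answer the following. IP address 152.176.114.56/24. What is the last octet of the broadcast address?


Given: IP = 152.176.114.56, prefix = /24
Host bits = 32 - 24 = 8
Network last octet = 56 AND mask = 0
Host part size = 2^8 - 1 = 255
Broadcast last octet = 0 OR 255 = 255

255


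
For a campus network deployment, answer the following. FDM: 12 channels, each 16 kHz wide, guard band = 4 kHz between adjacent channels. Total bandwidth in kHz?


Given: 12 channels, 16 kHz each, guard = 4 kHz
Channel bandwidth = 12 * 16 = 192 kHz
Guard bands = 11 gaps * 4 kHz = 44 kHz
Total = 192 + 44 = 236 kHz

236


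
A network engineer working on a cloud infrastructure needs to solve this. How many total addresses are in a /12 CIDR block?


Given: CIDR prefix /12
Host bits = 32 - 12 = 20
Total addresses = 2^20 = 1048576

1048576


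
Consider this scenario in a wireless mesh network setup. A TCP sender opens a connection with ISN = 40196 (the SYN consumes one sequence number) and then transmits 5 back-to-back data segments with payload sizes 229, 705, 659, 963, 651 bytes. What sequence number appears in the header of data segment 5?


The SYN occupies sequence number ISN = 40196, so the first data byte is ISN + 1 = 40197.
SEQ of data segment i = (ISN + 1) + sum of payload sizes of segments 1..i-1.
Segment 1: SEQ = 40197, payload = 229 bytes
Segment 2: SEQ = 40426, payload = 705 bytes
Segment 3: SEQ = 41131, payload = 659 bytes
Segment 4: SEQ = 41790, payload = 963 bytes
Segment 5: SEQ = 42753, payload = 651 bytes
SEQ of segment 5 = 40197 + 229 + 705 + 659 + 963 = 42753

42753


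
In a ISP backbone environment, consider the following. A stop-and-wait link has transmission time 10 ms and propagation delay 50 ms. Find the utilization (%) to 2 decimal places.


Given: Ttrans = 10 ms, Tprop = 50 ms
RTT = 2 * Tprop = 2 * 50 = 100 ms
U = Ttrans / (Ttrans + RTT)
U = 10 / (10 + 100)
U = 10 / 110 = 0.090909
U% = 9.09%

9.09


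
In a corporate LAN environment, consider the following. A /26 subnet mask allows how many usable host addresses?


Given: subnet mask /26
Host bits = 32 - 26 = 6
Total addresses = 2^6 = 64
Usable hosts = 64 - 2 (network + broadcast) = 62

62


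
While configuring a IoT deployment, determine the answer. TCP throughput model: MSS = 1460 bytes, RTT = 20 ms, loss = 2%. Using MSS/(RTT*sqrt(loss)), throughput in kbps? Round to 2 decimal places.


Given: MSS = 1460 bytes, RTT = 20 ms, loss = 2%
RTT in seconds = 20 / 1000 = 0.02
Loss rate = 2% = 0.02
sqrt(loss) = sqrt(0.02) = 0.141421356237
Throughput (bytes/s) = 1460 / (0.02 * 0.141421356237) = 516187.9503
Throughput (kbps) = 516187.9503 * 8 / 1000 = 4129.503602 -> 4129.50 kbps (2 dp)

4129.50


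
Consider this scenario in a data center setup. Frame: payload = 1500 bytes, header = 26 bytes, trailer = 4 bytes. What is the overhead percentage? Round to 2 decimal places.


Given: payload = 1500 B, header = 26 B, trailer = 4 B
Overhead bytes = header + trailer = 26 + 4 = 30
Total frame = payload + overhead = 1500 + 30 = 1530
Overhead % = 30 / 1530 * 100 = 1.9608% -> 1.96% (2 dp)

1.96


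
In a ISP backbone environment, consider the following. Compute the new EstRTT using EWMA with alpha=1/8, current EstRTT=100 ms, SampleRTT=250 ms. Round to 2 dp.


Given: EstRTT = 100 ms, SampleRTT = 250 ms, alpha = 1/8
New EstRTT = (1 - alpha) * EstRTT + alpha * SampleRTT
(7/8) * 100 = 87.5
(1/8) * 250 = 31.25
New EstRTT = 87.5 + 31.25 = 118.75 ms -> 118.75 ms (2 dp)

118.75


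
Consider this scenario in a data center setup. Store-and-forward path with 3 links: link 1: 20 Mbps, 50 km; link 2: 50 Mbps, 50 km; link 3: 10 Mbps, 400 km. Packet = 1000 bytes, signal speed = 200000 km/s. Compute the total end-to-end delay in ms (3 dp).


Packet = 1000 bytes = 8000 bits. Store-and-forward: sum (t_trans + t_prop) per link.
Link 1: t_trans = 8000/(20*10^6) s = 0.4000 ms; t_prop = 50/200000 s = 0.2500 ms; subtotal = 0.6500 ms
Link 2: t_trans = 8000/(50*10^6) s = 0.1600 ms; t_prop = 50/200000 s = 0.2500 ms; subtotal = 0.4100 ms
Link 3: t_trans = 8000/(10*10^6) s = 0.8000 ms; t_prop = 400/200000 s = 2.0000 ms; subtotal = 2.8000 ms
End-to-end = 0.6500 + 0.4100 + 2.8000 = 3.8600 ms -> 3.860 ms (3 dp)

3.860


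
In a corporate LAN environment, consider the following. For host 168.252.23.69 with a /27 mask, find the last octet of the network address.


Given: IP = 168.252.23.69, prefix = /27
Subnet mask = 255.255.255.224
Last octet of IP: 69
Last octet of mask: 224
Network last octet = 69 AND 224 = 64

64


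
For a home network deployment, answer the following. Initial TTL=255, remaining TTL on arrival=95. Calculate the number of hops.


Given: initial TTL = 255, received TTL = 95
Hops = initial TTL - received TTL
Hops = 255 - 95 = 160

160


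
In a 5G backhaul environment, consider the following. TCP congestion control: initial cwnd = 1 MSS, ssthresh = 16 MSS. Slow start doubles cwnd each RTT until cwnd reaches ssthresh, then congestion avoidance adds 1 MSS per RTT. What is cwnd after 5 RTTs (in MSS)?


RTT 0: cwnd = 1 MSS (initial)
RTT 1: cwnd = 2 MSS (slow start, doubled)
RTT 2: cwnd = 4 MSS (slow start, doubled)
RTT 3: cwnd = 8 MSS (slow start, doubled)
RTT 4: cwnd = 16 MSS (slow start, doubled)
RTT 5: cwnd = 17 MSS (congestion avoidance, +1)

17


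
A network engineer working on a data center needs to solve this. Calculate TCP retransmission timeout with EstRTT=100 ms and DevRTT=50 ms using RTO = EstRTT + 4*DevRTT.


Given: EstRTT = 100 ms, DevRTT = 50 ms
Timeout = EstRTT + 4 * DevRTT
4 * DevRTT = 4 * 50 = 200
Timeout = 100 + 200 = 300 ms

300


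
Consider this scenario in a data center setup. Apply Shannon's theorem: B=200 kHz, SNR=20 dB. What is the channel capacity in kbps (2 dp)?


Given: B = 200 kHz, SNR = 20 dB
SNR linear = 10^(20/10) = 100
1 + SNR = 101
log2(101) = 6.6582114828
C = 200 * 1000 * 6.6582114828 = 1331642.2966 bps
C = 1331.642297 kbps -> 1331.64 kbps (2 dp)

1331.64


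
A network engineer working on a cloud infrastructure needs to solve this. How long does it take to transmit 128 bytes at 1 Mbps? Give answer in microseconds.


Given: packet = 128 bytes, bandwidth = 1 Mbps
Packet in bits = 128 * 8 = 1024 bits
Bandwidth = 1 * 10^6 = 1000000 bps
Time = 1024 / 1000000 seconds
Time in us = 1024 * 10^6 / 1000000 = 1024

1024


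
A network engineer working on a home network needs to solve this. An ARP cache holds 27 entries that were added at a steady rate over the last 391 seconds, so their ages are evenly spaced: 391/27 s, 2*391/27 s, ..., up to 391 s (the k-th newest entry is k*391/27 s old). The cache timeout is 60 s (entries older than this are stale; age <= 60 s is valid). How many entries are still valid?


Ages are k * 391/27 s for k = 1..27 (spacing = 14.4815 s).
Entry k is valid iff k * 391/27 <= 60 iff k <= 27 * 60 / 391 = 4.1432
n_valid = floor(4.1432) = 4
(n_stale = 27 - 4 = 23)

4


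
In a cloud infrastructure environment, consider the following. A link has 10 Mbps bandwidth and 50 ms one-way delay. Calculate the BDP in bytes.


Given: bandwidth = 10 Mbps, delay = 50 ms
BDP in bits = 10 * 10^6 * 50 / 1000
BDP in bits = 500000
BDP in bytes = 500000 / 8 = 62500

62500


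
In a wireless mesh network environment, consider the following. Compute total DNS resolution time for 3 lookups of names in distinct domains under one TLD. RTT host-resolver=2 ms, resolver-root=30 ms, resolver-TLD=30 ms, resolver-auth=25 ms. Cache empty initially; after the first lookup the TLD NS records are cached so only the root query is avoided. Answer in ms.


Lookup 1 (cold cache): local + root + TLD + auth = 2 + 30 + 30 + 25 = 87 ms
Lookups 2..3 (TLD NS cached -> skip root; new domain -> still ask TLD and auth): local + TLD + auth = 2 + 30 + 25 = 57 ms each
Remaining 2 lookups: 2 * 57 = 114 ms
Total = 87 + 114 = 201 ms

201


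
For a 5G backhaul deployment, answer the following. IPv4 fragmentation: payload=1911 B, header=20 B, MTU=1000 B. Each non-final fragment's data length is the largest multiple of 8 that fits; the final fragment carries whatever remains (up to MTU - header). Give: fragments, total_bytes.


Max data per non-final fragment = floor((MTU - header)/8)*8 = floor((1000 - 20)/8)*8 = floor(980/8)*8 = 976 B
Final fragment needs no 8-byte alignment: it can carry up to MTU - header = 980 B
Non-final fragments needed = ceil((payload - 980) / 976) = ceil(931/976) = ceil(0.9539) = 1
Number of fragments = 1 + 1 = 2
Fragment sizes (data): 1 * 976 B + 935 B (last, 935 <= 980 OK)
Total bytes sent = payload + n_frags * header = 1911 + 2*20 = 1911 + 40 = 1951 B

2, 1951


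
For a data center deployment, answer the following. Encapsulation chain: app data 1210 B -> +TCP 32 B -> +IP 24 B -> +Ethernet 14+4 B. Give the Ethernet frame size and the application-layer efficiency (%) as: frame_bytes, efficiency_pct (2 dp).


TCP segment = 1210 + 32 = 1242 B
IP packet = 1242 + 24 = 1266 B
Ethernet frame = 1266 + 14 + 4 = 1284 B
Efficiency = app / frame = 1210 / 1284 = 0.942368 = 94.2368% -> 94.24% (2 dp)

1284, 94.24


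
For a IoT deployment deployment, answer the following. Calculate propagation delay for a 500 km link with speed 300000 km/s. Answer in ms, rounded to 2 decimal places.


Given: distance = 500 km, speed = 300000 km/s
Delay = distance / speed = 500 / 300000 seconds
Delay in ms = 500 * 1000 / 300000
Delay = 1.6667 ms
Rounded to 2 dp = 1.67 ms

1.67


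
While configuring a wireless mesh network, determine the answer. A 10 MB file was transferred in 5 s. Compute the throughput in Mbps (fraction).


Given: file = 10 MB, time = 5 s
File in Mb = 10 * 8 = 80 Mb
Throughput = 80 / 5 Mbps
Throughput = 16 Mbps

16


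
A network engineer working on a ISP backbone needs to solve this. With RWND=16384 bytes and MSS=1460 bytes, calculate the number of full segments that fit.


Given: RWND = 16384 bytes, MSS = 1460 bytes
Full segments = floor(RWND / MSS)
Full segments = floor(16384 / 1460)
Full segments = floor(11.2219) = 11

11


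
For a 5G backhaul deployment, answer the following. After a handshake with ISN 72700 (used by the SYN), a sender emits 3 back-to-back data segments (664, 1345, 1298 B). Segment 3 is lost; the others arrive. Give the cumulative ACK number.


SYN uses sequence number 72700; first data byte = ISN + 1 = 72701.
Segment 1: SEQ = 72701, len = 664 B, covers [72701, 73364]
Segment 2: SEQ = 73365, len = 1345 B, covers [73365, 74709]
Segment 3: SEQ = 74710, len = 1298 B, covers [74710, 76007] [LOST]
In-order data received: bytes [72701, 74709] (segments 1..2).
Segment 3 missing -> gap begins at byte 74710.
Cumulative ACK = next expected in-order byte = 72701 + 664 + 1345 = 74710

74710


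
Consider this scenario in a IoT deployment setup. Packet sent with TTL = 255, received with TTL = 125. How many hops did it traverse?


Given: initial TTL = 255, received TTL = 125
Hops = initial TTL - received TTL
Hops = 255 - 125 = 130

130


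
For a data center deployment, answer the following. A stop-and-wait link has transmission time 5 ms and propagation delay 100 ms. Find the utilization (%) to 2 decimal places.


Given: Ttrans = 5 ms, Tprop = 100 ms
RTT = 2 * Tprop = 2 * 100 = 200 ms
U = Ttrans / (Ttrans + RTT)
U = 5 / (5 + 200)
U = 5 / 205 = 0.02439
U% = 2.44%

2.44


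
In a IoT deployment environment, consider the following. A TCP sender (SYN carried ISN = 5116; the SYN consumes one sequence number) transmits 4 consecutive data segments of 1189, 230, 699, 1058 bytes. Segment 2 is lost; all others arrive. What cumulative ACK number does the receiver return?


SYN uses sequence number 5116; first data byte = ISN + 1 = 5117.
Segment 1: SEQ = 5117, len = 1189 B, covers [5117, 6305]
Segment 2: SEQ = 6306, len = 230 B, covers [6306, 6535] [LOST]
Segment 3: SEQ = 6536, len = 699 B, covers [6536, 7234]
Segment 4: SEQ = 7235, len = 1058 B, covers [7235, 8292]
In-order data received: bytes [5117, 6305] (segments 1..1).
Segment 2 missing -> gap begins at byte 6306; later segments buffered out of order.
Cumulative ACK = next expected in-order byte = 5117 + 1189 = 6306

6306


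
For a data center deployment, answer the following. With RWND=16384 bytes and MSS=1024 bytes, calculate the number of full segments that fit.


Given: RWND = 16384 bytes, MSS = 1024 bytes
Full segments = floor(RWND / MSS)
Full segments = floor(16384 / 1024)
Full segments = floor(16.0) = 16

16


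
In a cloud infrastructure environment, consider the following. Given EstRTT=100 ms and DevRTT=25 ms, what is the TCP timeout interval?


Given: EstRTT = 100 ms, DevRTT = 25 ms
Timeout = EstRTT + 4 * DevRTT
4 * DevRTT = 4 * 25 = 100
Timeout = 100 + 100 = 200 ms

200


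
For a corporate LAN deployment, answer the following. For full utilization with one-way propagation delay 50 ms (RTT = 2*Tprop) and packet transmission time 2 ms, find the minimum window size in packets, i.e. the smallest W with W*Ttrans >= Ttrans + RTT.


Given: Ttrans = 2 ms, RTT = 100 ms (= 2 * Tprop, Tprop = 50 ms)
Time until first ACK returns = Ttrans + RTT = 2 + 100 = 102 ms
Need W * Ttrans >= Ttrans + RTT  ->  W >= (Ttrans + RTT) / Ttrans
(Ttrans + RTT) / Ttrans = 102 / 2 = 51
W_min = ceil(51) = 51

51


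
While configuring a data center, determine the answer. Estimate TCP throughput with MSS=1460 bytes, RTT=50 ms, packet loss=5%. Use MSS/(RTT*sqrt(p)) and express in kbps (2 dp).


Given: MSS = 1460 bytes, RTT = 50 ms, loss = 5%
RTT in seconds = 50 / 1000 = 0.05
Loss rate = 5% = 0.05
sqrt(loss) = sqrt(0.05) = 0.223606797750
Throughput (bytes/s) = 1460 / (0.05 * 0.223606797750) = 130586.3699
Throughput (kbps) = 130586.3699 * 8 / 1000 = 1044.690959 -> 1044.69 kbps (2 dp)

1044.69


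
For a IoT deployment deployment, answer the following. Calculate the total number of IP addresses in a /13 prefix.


Given: CIDR prefix /13
Host bits = 32 - 13 = 19
Total addresses = 2^19 = 524288

524288


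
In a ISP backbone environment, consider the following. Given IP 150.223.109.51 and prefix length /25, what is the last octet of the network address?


Given: IP = 150.223.109.51, prefix = /25
Subnet mask = 255.255.255.128
Last octet of IP: 51
Last octet of mask: 128
Network last octet = 51 AND 128 = 0

0


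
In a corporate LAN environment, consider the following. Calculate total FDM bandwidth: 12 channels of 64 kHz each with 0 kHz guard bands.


Given: 12 channels, 64 kHz each, guard = 0 kHz
Channel bandwidth = 12 * 64 = 768 kHz
Guard bands = 11 gaps * 0 kHz = 0 kHz
Total = 768 + 0 = 768 kHz

768


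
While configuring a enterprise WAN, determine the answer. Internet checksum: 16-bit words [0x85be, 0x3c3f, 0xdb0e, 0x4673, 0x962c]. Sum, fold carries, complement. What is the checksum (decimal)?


Given words: [0x85be, 0x3c3f, 0xdb0e, 0x4673, 0x962c]
Step 1: Sum all words
Raw sum = 34238 + 15423 + 56078 + 18035 + 38444 = 162218
Step 2: Fold carry: (31146 + 2) = 31148
One's complement = ~31148 & 0xFFFF = 34387

34387


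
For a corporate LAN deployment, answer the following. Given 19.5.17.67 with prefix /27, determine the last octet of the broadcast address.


Given: IP = 19.5.17.67, prefix = /27
Host bits = 32 - 27 = 5
Network last octet = 67 AND mask = 64
Host part size = 2^5 - 1 = 31
Broadcast last octet = 64 OR 31 = 95

95


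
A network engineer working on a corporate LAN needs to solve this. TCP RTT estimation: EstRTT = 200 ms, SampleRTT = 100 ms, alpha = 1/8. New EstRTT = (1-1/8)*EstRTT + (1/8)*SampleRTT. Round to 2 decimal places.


Given: EstRTT = 200 ms, SampleRTT = 100 ms, alpha = 1/8
New EstRTT = (1 - alpha) * EstRTT + alpha * SampleRTT
(7/8) * 200 = 175
(1/8) * 100 = 12.5
New EstRTT = 175 + 12.5 = 187.5 ms -> 187.50 ms (2 dp)

187.50


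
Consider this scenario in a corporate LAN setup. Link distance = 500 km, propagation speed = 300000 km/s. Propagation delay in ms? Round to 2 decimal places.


Given: distance = 500 km, speed = 300000 km/s
Delay = distance / speed = 500 / 300000 seconds
Delay in ms = 500 * 1000 / 300000
Delay = 1.6667 ms
Rounded to 2 dp = 1.67 ms

1.67


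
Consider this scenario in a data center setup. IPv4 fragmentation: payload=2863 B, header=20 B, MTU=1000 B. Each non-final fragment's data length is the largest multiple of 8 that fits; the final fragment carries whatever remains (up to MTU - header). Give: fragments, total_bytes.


Max data per non-final fragment = floor((MTU - header)/8)*8 = floor((1000 - 20)/8)*8 = floor(980/8)*8 = 976 B
Final fragment needs no 8-byte alignment: it can carry up to MTU - header = 980 B
Non-final fragments needed = ceil((payload - 980) / 976) = ceil(1883/976) = ceil(1.9293) = 2
Number of fragments = 2 + 1 = 3
Fragment sizes (data): 2 * 976 B + 911 B (last, 911 <= 980 OK)
Total bytes sent = payload + n_frags * header = 2863 + 3*20 = 2863 + 60 = 2923 B

3, 2923


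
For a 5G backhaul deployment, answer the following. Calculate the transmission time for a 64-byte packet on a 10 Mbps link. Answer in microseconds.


Given: packet = 64 bytes, bandwidth = 10 Mbps
Packet in bits = 64 * 8 = 512 bits
Bandwidth = 10 * 10^6 = 10000000 bps
Time = 512 / 10000000 seconds
Time in us = 512 * 10^6 / 10000000 = 51.2

51.2


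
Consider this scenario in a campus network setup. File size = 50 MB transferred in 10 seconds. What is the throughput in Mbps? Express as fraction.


Given: file = 50 MB, time = 10 s
File in Mb = 50 * 8 = 400 Mb
Throughput = 400 / 10 Mbps
Throughput = 40 Mbps

40


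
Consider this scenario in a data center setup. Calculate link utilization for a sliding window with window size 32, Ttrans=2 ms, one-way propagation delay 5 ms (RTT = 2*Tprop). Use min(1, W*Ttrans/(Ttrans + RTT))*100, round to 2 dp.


Given: W = 32, Ttrans = 2 ms, RTT = 10 ms (= 2 * Tprop, Tprop = 5 ms)
Cycle time = Ttrans + RTT = 2 + 10 = 12 ms (first packet sent until its ACK returns)
W * Ttrans = 32 * 2 = 64 ms of sending per cycle
W * Ttrans / (Ttrans + RTT) = 64 / 12 = 5.333333
U = min(1, 5.333333) = 1.000000
U% = 100.00%

100.00


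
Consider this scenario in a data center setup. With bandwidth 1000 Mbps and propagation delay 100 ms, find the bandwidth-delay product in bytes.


Given: bandwidth = 1000 Mbps, delay = 100 ms
BDP in bits = 1000 * 10^6 * 100 / 1000
BDP in bits = 100000000
BDP in bytes = 100000000 / 8 = 12500000

12500000


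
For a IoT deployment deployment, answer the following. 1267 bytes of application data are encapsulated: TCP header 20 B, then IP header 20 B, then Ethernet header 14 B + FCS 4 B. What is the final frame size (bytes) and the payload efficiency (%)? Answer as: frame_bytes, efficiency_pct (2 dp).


TCP segment = 1267 + 20 = 1287 B
IP packet = 1287 + 20 = 1307 B
Ethernet frame = 1307 + 14 + 4 = 1325 B
Efficiency = app / frame = 1267 / 1325 = 0.956226 = 95.6226% -> 95.62% (2 dp)

1325, 95.62


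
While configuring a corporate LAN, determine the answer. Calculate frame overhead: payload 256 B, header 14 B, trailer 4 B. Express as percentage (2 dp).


Given: payload = 256 B, header = 14 B, trailer = 4 B
Overhead bytes = header + trailer = 14 + 4 = 18
Total frame = payload + overhead = 256 + 18 = 274
Overhead % = 18 / 274 * 100 = 6.5693% -> 6.57% (2 dp)

6.57


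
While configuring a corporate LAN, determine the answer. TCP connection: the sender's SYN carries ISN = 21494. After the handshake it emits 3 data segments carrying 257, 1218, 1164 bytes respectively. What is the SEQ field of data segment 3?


The SYN occupies sequence number ISN = 21494, so the first data byte is ISN + 1 = 21495.
SEQ of data segment i = (ISN + 1) + sum of payload sizes of segments 1..i-1.
Segment 1: SEQ = 21495, payload = 257 bytes
Segment 2: SEQ = 21752, payload = 1218 bytes
Segment 3: SEQ = 22970, payload = 1164 bytes
SEQ of segment 3 = 21495 + 257 + 1218 = 22970

22970


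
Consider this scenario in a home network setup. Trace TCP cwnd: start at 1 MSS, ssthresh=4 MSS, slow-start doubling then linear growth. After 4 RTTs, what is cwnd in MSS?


RTT 0: cwnd = 1 MSS (initial)
RTT 1: cwnd = 2 MSS (slow start, doubled)
RTT 2: cwnd = 4 MSS (slow start, doubled)
RTT 3: cwnd = 5 MSS (congestion avoidance, +1)
RTT 4: cwnd = 6 MSS (congestion avoidance, +1)

6


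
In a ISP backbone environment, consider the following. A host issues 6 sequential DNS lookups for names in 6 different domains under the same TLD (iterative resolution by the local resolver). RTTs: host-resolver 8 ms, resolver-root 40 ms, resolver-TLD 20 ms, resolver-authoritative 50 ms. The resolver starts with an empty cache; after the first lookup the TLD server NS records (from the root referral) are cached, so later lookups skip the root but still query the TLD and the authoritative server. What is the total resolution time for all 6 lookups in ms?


Lookup 1 (cold cache): local + root + TLD + auth = 8 + 40 + 20 + 50 = 118 ms
Lookups 2..6 (TLD NS cached -> skip root; new domain -> still ask TLD and auth): local + TLD + auth = 8 + 20 + 50 = 78 ms each
Remaining 5 lookups: 5 * 78 = 390 ms
Total = 118 + 390 = 508 ms

508


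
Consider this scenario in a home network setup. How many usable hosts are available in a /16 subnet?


Given: subnet mask /16
Host bits = 32 - 16 = 16
Total addresses = 2^16 = 65536
Usable hosts = 65536 - 2 (network + broadcast) = 65534

65534


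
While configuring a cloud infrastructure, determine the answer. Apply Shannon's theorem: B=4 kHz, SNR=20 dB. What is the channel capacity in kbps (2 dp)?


Given: B = 4 kHz, SNR = 20 dB
SNR linear = 10^(20/10) = 100
1 + SNR = 101
log2(101) = 6.6582114828
C = 4 * 1000 * 6.6582114828 = 26632.8459 bps
C = 26.632846 kbps -> 26.63 kbps (2 dp)

26.63


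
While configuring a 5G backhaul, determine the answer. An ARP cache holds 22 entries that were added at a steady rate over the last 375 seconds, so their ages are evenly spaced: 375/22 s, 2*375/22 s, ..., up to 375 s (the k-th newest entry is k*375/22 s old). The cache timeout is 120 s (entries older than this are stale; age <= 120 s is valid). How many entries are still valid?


Ages are k * 375/22 s for k = 1..22 (spacing = 17.0455 s).
Entry k is valid iff k * 375/22 <= 120 iff k <= 22 * 120 / 375 = 7.0400
n_valid = floor(7.0400) = 7
(n_stale = 22 - 7 = 15)

7


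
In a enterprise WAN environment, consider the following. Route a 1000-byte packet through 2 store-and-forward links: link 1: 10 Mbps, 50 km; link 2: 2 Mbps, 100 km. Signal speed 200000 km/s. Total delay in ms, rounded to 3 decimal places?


Packet = 1000 bytes = 8000 bits. Store-and-forward: sum (t_trans + t_prop) per link.
Link 1: t_trans = 8000/(10*10^6) s = 0.8000 ms; t_prop = 50/200000 s = 0.2500 ms; subtotal = 1.0500 ms
Link 2: t_trans = 8000/(2*10^6) s = 4.0000 ms; t_prop = 100/200000 s = 0.5000 ms; subtotal = 4.5000 ms
End-to-end = 1.0500 + 4.5000 = 5.5500 ms -> 5.550 ms (3 dp)

5.550


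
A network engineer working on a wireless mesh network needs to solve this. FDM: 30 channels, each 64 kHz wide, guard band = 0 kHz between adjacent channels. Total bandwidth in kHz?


Given: 30 channels, 64 kHz each, guard = 0 kHz
Channel bandwidth = 30 * 64 = 1920 kHz
Guard bands = 29 gaps * 0 kHz = 0 kHz
Total = 1920 + 0 = 1920 kHz

1920


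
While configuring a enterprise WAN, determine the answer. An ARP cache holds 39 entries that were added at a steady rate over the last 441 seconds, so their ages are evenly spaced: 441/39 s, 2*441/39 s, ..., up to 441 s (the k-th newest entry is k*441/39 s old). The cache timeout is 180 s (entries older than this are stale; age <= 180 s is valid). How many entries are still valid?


Ages are k * 441/39 s for k = 1..39 (spacing = 11.3077 s).
Entry k is valid iff k * 441/39 <= 180 iff k <= 39 * 180 / 441 = 15.9184
n_valid = floor(15.9184) = 15
(n_stale = 39 - 15 = 24)

15


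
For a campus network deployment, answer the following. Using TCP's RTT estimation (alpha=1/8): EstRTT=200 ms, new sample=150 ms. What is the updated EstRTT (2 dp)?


Given: EstRTT = 200 ms, SampleRTT = 150 ms, alpha = 1/8
New EstRTT = (1 - alpha) * EstRTT + alpha * SampleRTT
(7/8) * 200 = 175
(1/8) * 150 = 18.75
New EstRTT = 175 + 18.75 = 193.75 ms -> 193.75 ms (2 dp)

193.75


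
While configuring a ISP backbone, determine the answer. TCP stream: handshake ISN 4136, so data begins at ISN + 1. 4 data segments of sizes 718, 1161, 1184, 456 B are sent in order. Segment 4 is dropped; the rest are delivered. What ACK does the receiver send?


SYN uses sequence number 4136; first data byte = ISN + 1 = 4137.
Segment 1: SEQ = 4137, len = 718 B, covers [4137, 4854]
Segment 2: SEQ = 4855, len = 1161 B, covers [4855, 6015]
Segment 3: SEQ = 6016, len = 1184 B, covers [6016, 7199]
Segment 4: SEQ = 7200, len = 456 B, covers [7200, 7655] [LOST]
In-order data received: bytes [4137, 7199] (segments 1..3).
Segment 4 missing -> gap begins at byte 7200.
Cumulative ACK = next expected in-order byte = 4137 + 718 + 1161 + 1184 = 7200

7200


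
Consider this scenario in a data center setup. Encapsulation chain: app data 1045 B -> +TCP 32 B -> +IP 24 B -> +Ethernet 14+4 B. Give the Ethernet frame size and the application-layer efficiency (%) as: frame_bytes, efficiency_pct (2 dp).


TCP segment = 1045 + 32 = 1077 B
IP packet = 1077 + 24 = 1101 B
Ethernet frame = 1101 + 14 + 4 = 1119 B
Efficiency = app / frame = 1045 / 1119 = 0.933870 = 93.3870% -> 93.39% (2 dp)

1119, 93.39


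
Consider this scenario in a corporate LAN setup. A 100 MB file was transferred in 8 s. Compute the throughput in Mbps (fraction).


Given: file = 100 MB, time = 8 s
File in Mb = 100 * 8 = 800 Mb
Throughput = 800 / 8 Mbps
Throughput = 100 Mbps

100


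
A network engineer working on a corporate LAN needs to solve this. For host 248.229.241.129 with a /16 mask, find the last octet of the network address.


Given: IP = 248.229.241.129, prefix = /16
Subnet mask = 255.255.0.0
Last octet of IP: 129
Last octet of mask: 0
Network last octet = 129 AND 0 = 0

0


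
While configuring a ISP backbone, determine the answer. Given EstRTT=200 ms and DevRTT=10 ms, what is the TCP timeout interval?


Given: EstRTT = 200 ms, DevRTT = 10 ms
Timeout = EstRTT + 4 * DevRTT
4 * DevRTT = 4 * 10 = 40
Timeout = 200 + 40 = 240 ms

240


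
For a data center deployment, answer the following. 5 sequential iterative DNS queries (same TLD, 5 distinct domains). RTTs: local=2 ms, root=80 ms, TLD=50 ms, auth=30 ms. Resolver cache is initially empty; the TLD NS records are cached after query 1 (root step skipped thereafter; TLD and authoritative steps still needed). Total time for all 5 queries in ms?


Lookup 1 (cold cache): local + root + TLD + auth = 2 + 80 + 50 + 30 = 162 ms
Lookups 2..5 (TLD NS cached -> skip root; new domain -> still ask TLD and auth): local + TLD + auth = 2 + 50 + 30 = 82 ms each
Remaining 4 lookups: 4 * 82 = 328 ms
Total = 162 + 328 = 490 ms

490


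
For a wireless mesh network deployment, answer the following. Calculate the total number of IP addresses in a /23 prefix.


Given: CIDR prefix /23
Host bits = 32 - 23 = 9
Total addresses = 2^9 = 512

512


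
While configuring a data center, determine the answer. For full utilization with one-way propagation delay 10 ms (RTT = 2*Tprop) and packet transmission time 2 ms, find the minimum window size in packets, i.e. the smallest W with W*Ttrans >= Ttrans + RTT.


Given: Ttrans = 2 ms, RTT = 20 ms (= 2 * Tprop, Tprop = 10 ms)
Time until first ACK returns = Ttrans + RTT = 2 + 20 = 22 ms
Need W * Ttrans >= Ttrans + RTT  ->  W >= (Ttrans + RTT) / Ttrans
(Ttrans + RTT) / Ttrans = 22 / 2 = 11
W_min = ceil(11) = 11

11


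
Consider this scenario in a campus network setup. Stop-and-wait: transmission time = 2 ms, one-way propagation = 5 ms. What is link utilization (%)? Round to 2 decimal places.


Given: Ttrans = 2 ms, Tprop = 5 ms
RTT = 2 * Tprop = 2 * 5 = 10 ms
U = Ttrans / (Ttrans + RTT)
U = 2 / (2 + 10)
U = 2 / 12 = 0.166667
U% = 16.67%

16.67


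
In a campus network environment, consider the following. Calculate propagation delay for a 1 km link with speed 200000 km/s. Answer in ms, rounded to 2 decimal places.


Given: distance = 1 km, speed = 200000 km/s
Delay = distance / speed = 1 / 200000 seconds
Delay in ms = 1 * 1000 / 200000
Delay = 0.0050 ms
Rounded to 2 dp = 0.01 ms

0.01


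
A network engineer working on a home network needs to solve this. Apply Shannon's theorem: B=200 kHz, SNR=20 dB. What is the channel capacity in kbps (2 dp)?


Given: B = 200 kHz, SNR = 20 dB
SNR linear = 10^(20/10) = 100
1 + SNR = 101
log2(101) = 6.6582114828
C = 200 * 1000 * 6.6582114828 = 1331642.2966 bps
C = 1331.642297 kbps -> 1331.64 kbps (2 dp)

1331.64


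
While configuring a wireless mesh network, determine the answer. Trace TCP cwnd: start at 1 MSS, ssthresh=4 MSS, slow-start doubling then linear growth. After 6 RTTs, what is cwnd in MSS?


RTT 0: cwnd = 1 MSS (initial)
RTT 1: cwnd = 2 MSS (slow start, doubled)
RTT 2: cwnd = 4 MSS (slow start, doubled)
RTT 3: cwnd = 5 MSS (congestion avoidance, +1)
RTT 4: cwnd = 6 MSS (congestion avoidance, +1)
RTT 5: cwnd = 7 MSS (congestion avoidance, +1)
RTT 6: cwnd = 8 MSS (congestion avoidance, +1)

8


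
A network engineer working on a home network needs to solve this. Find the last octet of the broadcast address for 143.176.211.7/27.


Given: IP = 143.176.211.7, prefix = /27
Host bits = 32 - 27 = 5
Network last octet = 7 AND mask = 0
Host part size = 2^5 - 1 = 31
Broadcast last octet = 0 OR 31 = 31

31


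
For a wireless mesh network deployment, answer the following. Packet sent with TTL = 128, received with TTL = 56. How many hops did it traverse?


Given: initial TTL = 128, received TTL = 56
Hops = initial TTL - received TTL
Hops = 128 - 56 = 72

72


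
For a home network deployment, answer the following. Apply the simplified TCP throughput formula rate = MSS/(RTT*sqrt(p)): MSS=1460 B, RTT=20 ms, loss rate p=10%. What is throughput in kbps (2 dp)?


Given: MSS = 1460 bytes, RTT = 20 ms, loss = 10%
RTT in seconds = 20 / 1000 = 0.02
Loss rate = 10% = 0.1
sqrt(loss) = sqrt(0.1) = 0.316227766017
Throughput (bytes/s) = 1460 / (0.02 * 0.316227766017) = 230846.2692
Throughput (kbps) = 230846.2692 * 8 / 1000 = 1846.770154 -> 1846.77 kbps (2 dp)

1846.77


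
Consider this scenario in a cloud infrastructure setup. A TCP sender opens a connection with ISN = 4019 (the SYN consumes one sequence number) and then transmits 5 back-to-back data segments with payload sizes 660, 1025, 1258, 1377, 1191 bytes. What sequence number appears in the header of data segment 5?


The SYN occupies sequence number ISN = 4019, so the first data byte is ISN + 1 = 4020.
SEQ of data segment i = (ISN + 1) + sum of payload sizes of segments 1..i-1.
Segment 1: SEQ = 4020, payload = 660 bytes
Segment 2: SEQ = 4680, payload = 1025 bytes
Segment 3: SEQ = 5705, payload = 1258 bytes
Segment 4: SEQ = 6963, payload = 1377 bytes
Segment 5: SEQ = 8340, payload = 1191 bytes
SEQ of segment 5 = 4020 + 660 + 1025 + 1258 + 1377 = 8340

8340


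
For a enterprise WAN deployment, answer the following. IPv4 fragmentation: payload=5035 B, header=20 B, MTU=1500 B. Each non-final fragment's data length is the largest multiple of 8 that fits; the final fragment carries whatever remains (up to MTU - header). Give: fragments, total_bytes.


Max data per non-final fragment = floor((MTU - header)/8)*8 = floor((1500 - 20)/8)*8 = floor(1480/8)*8 = 1480 B
Final fragment needs no 8-byte alignment: it can carry up to MTU - header = 1480 B
Non-final fragments needed = ceil((payload - 1480) / 1480) = ceil(3555/1480) = ceil(2.4020) = 3
Number of fragments = 3 + 1 = 4
Fragment sizes (data): 3 * 1480 B + 595 B (last, 595 <= 1480 OK)
Total bytes sent = payload + n_frags * header = 5035 + 4*20 = 5035 + 80 = 5115 B

4, 5115


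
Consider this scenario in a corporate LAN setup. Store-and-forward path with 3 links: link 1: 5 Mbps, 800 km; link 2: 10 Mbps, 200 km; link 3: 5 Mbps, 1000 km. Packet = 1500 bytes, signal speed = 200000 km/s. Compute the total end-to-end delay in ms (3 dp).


Packet = 1500 bytes = 12000 bits. Store-and-forward: sum (t_trans + t_prop) per link.
Link 1: t_trans = 12000/(5*10^6) s = 2.4000 ms; t_prop = 800/200000 s = 4.0000 ms; subtotal = 6.4000 ms
Link 2: t_trans = 12000/(10*10^6) s = 1.2000 ms; t_prop = 200/200000 s = 1.0000 ms; subtotal = 2.2000 ms
Link 3: t_trans = 12000/(5*10^6) s = 2.4000 ms; t_prop = 1000/200000 s = 5.0000 ms; subtotal = 7.4000 ms
End-to-end = 6.4000 + 2.2000 + 7.4000 = 16.0000 ms -> 16.000 ms (3 dp)

16.000
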